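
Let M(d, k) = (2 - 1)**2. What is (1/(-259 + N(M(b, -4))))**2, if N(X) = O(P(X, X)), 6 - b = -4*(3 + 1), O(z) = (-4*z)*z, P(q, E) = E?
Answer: 1/69169 ≈ 1.4457e-5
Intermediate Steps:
O(z) = -4*z**2
b = 22 (b = 6 - (-4)*(3 + 1) = 6 - (-4)*4 = 6 - 1*(-16) = 6 + 16 = 22)
M(d, k) = 1 (M(d, k) = 1**2 = 1)
N(X) = -4*X**2
(1/(-259 + N(M(b, -4))))**2 = (1/(-259 - 4*1**2))**2 = (1/(-259 - 4*1))**2 = (1/(-259 - 4))**2 = (1/(-263))**2 = (-1/263)**2 = 1/69169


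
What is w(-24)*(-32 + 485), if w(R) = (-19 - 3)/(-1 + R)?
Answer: 9966/25 ≈ 398.64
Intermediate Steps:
w(R) = -22/(-1 + R)
w(-24)*(-32 + 485) = (-22/(-1 - 24))*(-32 + 485) = -22/(-25)*453 = -22*(-1/25)*453 = (22/25)*453 = 9966/25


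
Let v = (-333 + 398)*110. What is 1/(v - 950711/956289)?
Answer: 956289/6836515639 ≈ 0.00013988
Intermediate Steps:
v = 7150 (v = 65*110 = 7150)
1/(v - 950711/956289) = 1/(7150 - 950711/956289) = 1/(6836515639/956289) = 956289/6836515639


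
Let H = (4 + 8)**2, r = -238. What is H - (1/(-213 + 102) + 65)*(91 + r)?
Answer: 358814/37 ≈ 9697.7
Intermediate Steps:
H = 144 (H = 12**2 = 144)
H - (1/(-213 + 102) + 65)*(91 + r) = 144 - (1/(-213 + 102) + 65)*(91 - 238) = 144 - (1/(-111) + 65)*(-147) = 144 - (-1/111 + 65)*(-147) = 144 - 7214*(-147)/111 = 144 - 1*(-353486/37) = 144 + 353486/37 = 358814/37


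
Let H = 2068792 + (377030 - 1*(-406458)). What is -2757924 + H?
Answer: 94356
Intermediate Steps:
H = 2852280 (H = 2068792 + (377030 + 406458) = 2068792 + 783488 = 2852280)
-2757924 + H = -2757924 + 2852280 = 94356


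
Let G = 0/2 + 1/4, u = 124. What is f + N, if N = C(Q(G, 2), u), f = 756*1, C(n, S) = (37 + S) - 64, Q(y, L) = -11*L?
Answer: 853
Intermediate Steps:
G = 1/4 (G = 0*(1/2) + 1*(1/4) = 0 + 1/4 = 1/4 ≈ 0.25000)
C(n, S) = -27 + S
f = 756
N = 97 (N = -27 + 124 = 97)
f + N = 756 + 97 = 853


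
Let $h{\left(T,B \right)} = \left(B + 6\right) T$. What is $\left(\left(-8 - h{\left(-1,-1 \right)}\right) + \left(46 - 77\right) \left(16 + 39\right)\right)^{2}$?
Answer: $2917264$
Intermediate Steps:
$h{\left(T,B \right)} = T \left(6 + B\right)$ ($h{\left(T,B \right)} = \left(6 + B\right) T = T \left(6 + B\right)$)
$\left(\left(-8 - h{\left(-1,-1 \right)}\right) + \left(46 - 77\right) \left(16 + 39\right)\right)^{2} = \left(\left(-8 - - (6 - 1)\right) + \left(46 - 77\right) \left(16 + 39\right)\right)^{2} = \left(\left(-8 - \left(-1\right) 5\right) - 1705\right)^{2} = \left(\left(-8 - -5\right) - 1705\right)^{2} = \left(\left(-8 + 5\right) - 1705\right)^{2} = \left(-3 - 1705\right)^{2} = \left(-1708\right)^{2} = 2917264$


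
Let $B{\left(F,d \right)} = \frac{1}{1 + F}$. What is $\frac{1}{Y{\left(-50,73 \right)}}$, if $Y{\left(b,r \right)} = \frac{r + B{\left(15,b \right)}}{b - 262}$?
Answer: $- \frac{4992}{1169} \approx -4.2703$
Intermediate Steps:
$Y{\left(b,r \right)} = \frac{\frac{1}{16} + r}{-262 + b}$ ($Y{\left(b,r \right)} = \frac{r + \frac{1}{1 + 15}}{b - 262} = \frac{r + \frac{1}{16}}{-262 + b} = \frac{\frac{1}{16} + r}{-262 + b}$)
$\frac{1}{Y{\left(-50,73 \right)}} = \frac{1}{\frac{1}{-262 - 50} \left(\frac{1}{16} + 73\right)} = \frac{1}{\frac{1}{-312} \cdot \frac{1169}{16}} = \frac{1}{\left(- \frac{1}{312}\right) \frac{1169}{16}} = \frac{1}{- \frac{1169}{4992}} = - \frac{4992}{1169}$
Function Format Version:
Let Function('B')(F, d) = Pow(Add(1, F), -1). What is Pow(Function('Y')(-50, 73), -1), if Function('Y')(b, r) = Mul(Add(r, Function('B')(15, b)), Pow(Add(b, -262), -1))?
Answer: Rational(-4992, 1169) ≈ -4.2703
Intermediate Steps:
Function('Y')(b, r) = Mul(Pow(Add(-262, b), -1), Add(Rational(1, 16), r)) (Function('Y')(b, r) = Mul(Add(r, Pow(Add(1, 15), -1)), Pow(Add(b, -262), -1)) = Mul(Add(r, Pow(16, -1)), Pow(Add(-262, b), -1)) = Mul(Add(r, Rational(1, 16)), Pow(Add(-262, b), -1)) = Mul(Add(Rational(1, 16), r), Pow(Add(-262, b), -1)) = Mul(Pow(Add(-262, b), -1), Add(Rational(1, 16), r)))
Pow(Function('Y')(-50, 73), -1) = Pow(Mul(Pow(Add(-262, -50), -1), Add(Rational(1, 16), 73)), -1) = Pow(Mul(Pow(-312, -1), Rational(1169, 16)), -1) = Pow(Mul(Rational(-1, 312), Rational(1169, 16)), -1) = Pow(Rational(-1169, 4992), -1) = Rational(-4992, 1169)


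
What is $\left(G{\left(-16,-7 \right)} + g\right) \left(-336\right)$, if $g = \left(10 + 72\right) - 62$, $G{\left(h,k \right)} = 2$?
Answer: $-7392$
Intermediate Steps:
$g = 20$ ($g = 82 - 62 = 20$)
$\left(G{\left(-16,-7 \right)} + g\right) \left(-336\right) = \left(2 + 20\right) \left(-336\right) = 22 \left(-336\right) = -7392$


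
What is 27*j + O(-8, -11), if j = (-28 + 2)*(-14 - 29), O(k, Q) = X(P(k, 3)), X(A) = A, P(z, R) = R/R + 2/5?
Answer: 150937/5 ≈ 30187.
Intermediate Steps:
P(z, R) = 7/5 (P(z, R) = 1 + 2*(⅕) = 1 + ⅖ = 7/5)
O(k, Q) = 7/5
j = 1118 (j = -26*(-43) = 1118)
27*j + O(-8, -11) = 27*1118 + 7/5 = 30186 + 7/5 = 150937/5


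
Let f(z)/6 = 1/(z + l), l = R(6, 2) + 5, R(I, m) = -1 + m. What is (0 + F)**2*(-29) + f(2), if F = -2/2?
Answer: -113/4 ≈ -28.250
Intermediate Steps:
F = -1 (F = -2*1/2 = -1)
l = 6 (l = (-1 + 2) + 5 = 1 + 5 = 6)
f(z) = 6/(6 + z) (f(z) = 6/(z + 6) = 6/(6 + z))
(0 + F)**2*(-29) + f(2) = (0 - 1)**2*(-29) + 6/(6 + 2) = (-1)**2*(-29) + 6/8 = 1*(-29) + 6*(1/8) = -29 + 3/4 = -113/4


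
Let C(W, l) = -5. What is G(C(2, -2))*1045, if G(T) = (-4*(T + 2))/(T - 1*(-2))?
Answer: -4180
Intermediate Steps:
G(T) = (-8 - 4*T)/(2 + T) (G(T) = (-4*(2 + T))/(T + 2) = (-8 - 4*T)/(2 + T))
G(C(2, -2))*1045 = -4*1045 = -4180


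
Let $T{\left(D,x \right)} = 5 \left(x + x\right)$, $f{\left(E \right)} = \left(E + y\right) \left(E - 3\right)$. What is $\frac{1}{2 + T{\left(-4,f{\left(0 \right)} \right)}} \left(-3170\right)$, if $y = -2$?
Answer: $- \frac{1585}{31} \approx -51.129$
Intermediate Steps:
$f{\left(E \right)} = \left(-3 + E\right) \left(-2 + E\right)$ ($f{\left(E \right)} = \left(E - 2\right) \left(E - 3\right) = \left(-2 + E\right) \left(-3 + E\right) = \left(-3 + E\right) \left(-2 + E\right)$)
$T{\left(D,x \right)} = 10 x$ ($T{\left(D,x \right)} = 5 \cdot 2 x = 10 x$)
$\frac{1}{2 + T{\left(-4,f{\left(0 \right)} \right)}} \left(-3170\right) = \frac{1}{2 + 10 \left(6 + 0^{2} - 0\right)} \left(-3170\right) = \frac{1}{2 + 10 \left(6 + 0 + 0\right)} \left(-3170\right) = \frac{1}{2 + 10 \cdot 6} \left(-3170\right) = \frac{1}{2 + 60} \left(-3170\right) = \frac{1}{62} \left(-3170\right) = - \frac{1585}{31}$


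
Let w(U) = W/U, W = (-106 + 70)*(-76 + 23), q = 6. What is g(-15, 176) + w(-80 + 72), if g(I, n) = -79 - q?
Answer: -647/2 ≈ -323.50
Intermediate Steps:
W = 1908 (W = -36*(-53) = 1908)
g(I, n) = -85 (g(I, n) = -79 - 1*6 = -79 - 6 = -85)
w(U) = 1908/U
g(-15, 176) + w(-80 + 72) = -85 + 1908/(-80 + 72) = -85 + 1908/(-8) = -85 + 1908*(-⅛) = -85 - 477/2 = -647/2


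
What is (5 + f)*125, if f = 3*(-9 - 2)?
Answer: -3500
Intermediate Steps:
f = -33 (f = 3*(-11) = -33)
(5 + f)*125 = (5 - 33)*125 = -28*125 = -3500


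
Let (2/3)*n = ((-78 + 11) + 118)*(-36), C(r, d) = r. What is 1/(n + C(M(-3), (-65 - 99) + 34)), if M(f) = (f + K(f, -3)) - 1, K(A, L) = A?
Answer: -1/2761 ≈ -0.00036219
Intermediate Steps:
M(f) = -1 + 2*f (M(f) = (f + f) - 1 = 2*f - 1 = -1 + 2*f)
n = -2754 (n = 3*(((-78 + 11) + 118)*(-36))/2 = 3*((-67 + 118)*(-36))/2 = 3*(51*(-36))/2 = (3/2)*(-1836) = -2754)
1/(n + C(M(-3), (-65 - 99) + 34)) = 1/(-2754 + (-1 + 2*(-3))) = 1/(-2754 + (-1 - 6)) = 1/(-2754 - 7) = 1/(-2761) = -1/2761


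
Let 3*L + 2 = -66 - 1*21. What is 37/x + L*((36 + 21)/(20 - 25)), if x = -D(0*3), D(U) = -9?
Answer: 15404/45 ≈ 342.31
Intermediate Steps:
x = 9 (x = -1*(-9) = 9)
L = -89/3 (L = -⅔ + (-66 - 1*21)/3 = -⅔ + (-66 - 21)/3 = -⅔ + (⅓)*(-87) = -⅔ - 29 = -89/3 ≈ -29.667)
37/x + L*((36 + 21)/(20 - 25)) = 37/9 - 89*(36 + 21)/(3*(20 - 25)) = 37*(⅑) - 1691/(-5) = 37/9 - 1691*(-1)/5 = 37/9 - 89/3*(-57/5) = 37/9 + 1691/5 = 15404/45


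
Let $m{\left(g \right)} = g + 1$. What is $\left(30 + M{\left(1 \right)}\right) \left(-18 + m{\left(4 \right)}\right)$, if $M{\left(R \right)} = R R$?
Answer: $-403$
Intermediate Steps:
$M{\left(R \right)} = R^{2}$
$m{\left(g \right)} = 1 + g$
$\left(30 + M{\left(1 \right)}\right) \left(-18 + m{\left(4 \right)}\right) = \left(30 + 1^{2}\right) \left(-18 + \left(1 + 4\right)\right) = \left(30 + 1\right) \left(-18 + 5\right) = 31 \left(-13\right) = -403$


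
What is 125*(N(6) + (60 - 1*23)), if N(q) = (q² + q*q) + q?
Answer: 14375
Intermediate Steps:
N(q) = q + 2*q² (N(q) = (q² + q²) + q = 2*q² + q = q + 2*q²)
125*(N(6) + (60 - 1*23)) = 125*(6*(1 + 2*6) + (60 - 1*23)) = 125*(6*(1 + 12) + (60 - 23)) = 125*(6*13 + 37) = 125*(78 + 37) = 125*115 = 14375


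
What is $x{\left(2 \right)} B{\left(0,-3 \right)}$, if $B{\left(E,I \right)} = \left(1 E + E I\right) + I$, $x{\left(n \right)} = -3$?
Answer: $9$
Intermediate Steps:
$B{\left(E,I \right)} = E + I + E I$ ($B{\left(E,I \right)} = \left(E + E I\right) + I = E + I + E I$)
$x{\left(2 \right)} B{\left(0,-3 \right)} = - 3 \left(0 - 3 + 0 \left(-3\right)\right) = - 3 \left(0 - 3 + 0\right) = \left(-3\right) \left(-3\right) = 9$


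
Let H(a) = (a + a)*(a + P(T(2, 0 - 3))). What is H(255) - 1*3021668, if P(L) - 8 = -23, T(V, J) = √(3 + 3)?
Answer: -2899268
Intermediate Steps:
T(V, J) = √6
P(L) = -15 (P(L) = 8 - 23 = -15)
H(a) = 2*a*(-15 + a) (H(a) = (a + a)*(a - 15) = (2*a)*(-15 + a) = 2*a*(-15 + a))
H(255) - 1*3021668 = 2*255*(-15 + 255) - 1*3021668 = 2*255*240 - 3021668 = 122400 - 3021668 = -2899268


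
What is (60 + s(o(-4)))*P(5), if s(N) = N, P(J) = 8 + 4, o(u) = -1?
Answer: 708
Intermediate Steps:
P(J) = 12
(60 + s(o(-4)))*P(5) = (60 - 1)*12 = 59*12 = 708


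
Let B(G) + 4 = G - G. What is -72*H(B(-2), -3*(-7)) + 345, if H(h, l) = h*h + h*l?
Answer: 5241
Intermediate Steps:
B(G) = -4 (B(G) = -4 + (G - G) = -4 + 0 = -4)
H(h, l) = h² + h*l
-72*H(B(-2), -3*(-7)) + 345 = -(-288)*(-4 - 3*(-7)) + 345 = -(-288)*(-4 + 21) + 345 = -(-288)*17 + 345 = -72*(-68) + 345 = 4896 + 345 = 5241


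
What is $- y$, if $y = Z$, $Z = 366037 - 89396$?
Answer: $-276641$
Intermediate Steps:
$Z = 276641$ ($Z = 366037 - 89396 = 276641$)
$y = 276641$
$- y = \left(-1\right) 276641 = -276641$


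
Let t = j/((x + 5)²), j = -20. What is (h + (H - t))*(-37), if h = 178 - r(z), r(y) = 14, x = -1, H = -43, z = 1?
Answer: -18093/4 ≈ -4523.3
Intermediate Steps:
h = 164 (h = 178 - 1*14 = 178 - 14 = 164)
t = -5/4 (t = -20/(-1 + 5)² = -20/(4²) = -20/16 = -20*1/16 = -5/4 ≈ -1.2500)
(h + (H - t))*(-37) = (164 + (-43 - 1*(-5/4)))*(-37) = (164 + (-43 + 5/4))*(-37) = (164 - 167/4)*(-37) = (489/4)*(-37) = -18093/4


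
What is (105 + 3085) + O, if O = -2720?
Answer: 470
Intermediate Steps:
(105 + 3085) + O = (105 + 3085) - 2720 = 3190 - 2720 = 470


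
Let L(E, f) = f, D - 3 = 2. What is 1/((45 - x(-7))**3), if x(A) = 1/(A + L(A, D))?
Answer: 8/753571 ≈ 1.0616e-5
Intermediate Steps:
D = 5 (D = 3 + 2 = 5)
x(A) = 1/(5 + A) (x(A) = 1/(A + 5) = 1/(5 + A))
1/((45 - x(-7))**3) = 1/((45 - 1/(5 - 7))**3) = 1/((45 - 1/(-2))**3) = 1/((45 - 1*(-1/2))**3) = 1/((45 + 1/2)**3) = 1/((91/2)**3) = 1/(753571/8) = 8/753571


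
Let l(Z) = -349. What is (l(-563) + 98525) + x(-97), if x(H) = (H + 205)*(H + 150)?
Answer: 103900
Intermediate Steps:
x(H) = (150 + H)*(205 + H) (x(H) = (205 + H)*(150 + H) = (150 + H)*(205 + H))
(l(-563) + 98525) + x(-97) = (-349 + 98525) + (30750 + (-97)² + 355*(-97)) = 98176 + (30750 + 9409 - 34435) = 98176 + 5724 = 103900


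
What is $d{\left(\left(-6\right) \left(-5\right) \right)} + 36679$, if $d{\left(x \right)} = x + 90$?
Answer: $36799$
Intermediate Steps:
$d{\left(x \right)} = 90 + x$
$d{\left(\left(-6\right) \left(-5\right) \right)} + 36679 = \left(90 - -30\right) + 36679 = \left(90 + 30\right) + 36679 = 120 + 36679 = 36799$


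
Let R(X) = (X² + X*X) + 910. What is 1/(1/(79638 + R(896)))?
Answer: 1686180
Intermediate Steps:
R(X) = 910 + 2*X² (R(X) = (X² + X²) + 910 = 2*X² + 910 = 910 + 2*X²)
1/(1/(79638 + R(896))) = 1/(1/(79638 + (910 + 2*896²))) = 1/(1/(79638 + (910 + 2*802816))) = 1/(1/(79638 + (910 + 1605632))) = 1/(1/(79638 + 1606542)) = 1/(1/1686180) = 1686180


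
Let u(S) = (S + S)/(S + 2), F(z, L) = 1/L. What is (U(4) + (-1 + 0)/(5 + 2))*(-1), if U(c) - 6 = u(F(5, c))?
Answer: -383/63 ≈ -6.0794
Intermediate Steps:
F(z, L) = 1/L
u(S) = 2*S/(2 + S) (u(S) = (2*S)/(2 + S) = 2*S/(2 + S))
U(c) = 6 + 2/(c*(2 + 1/c))
(U(4) + (-1 + 0)/(5 + 2))*(-1) = (4*(2 + 3*4)/(1 + 2*4) + (-1 + 0)/(5 + 2))*(-1) = (4*(2 + 12)/(1 + 8) - 1/7)*(-1) = (4*14/9 - 1*⅐)*(-1) = (4*(⅑)*14 - ⅐)*(-1) = (56/9 - ⅐)*(-1) = (383/63)*(-1) = -383/63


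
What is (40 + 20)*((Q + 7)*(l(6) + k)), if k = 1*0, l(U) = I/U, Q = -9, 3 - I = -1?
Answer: -80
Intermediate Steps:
I = 4 (I = 3 - 1*(-1) = 3 + 1 = 4)
l(U) = 4/U
k = 0
(40 + 20)*((Q + 7)*(l(6) + k)) = (40 + 20)*((-9 + 7)*(4/6 + 0)) = 60*(-2*(4*(1/6) + 0)) = 60*(-2*(2/3 + 0)) = 60*(-2*2/3) = 60*(-4/3) = -80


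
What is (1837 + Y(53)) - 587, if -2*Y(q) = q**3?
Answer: -146377/2 ≈ -73189.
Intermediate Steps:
Y(q) = -q**3/2
(1837 + Y(53)) - 587 = (1837 - 1/2*53**3) - 587 = (1837 - 1/2*148877) - 587 = (1837 - 148877/2) - 587 = -145203/2 - 587 = -146377/2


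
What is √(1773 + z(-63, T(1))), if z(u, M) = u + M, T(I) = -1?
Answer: √1709 ≈ 41.340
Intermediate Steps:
z(u, M) = M + u
√(1773 + z(-63, T(1))) = √(1773 + (-1 - 63)) = √(1773 - 64) = √1709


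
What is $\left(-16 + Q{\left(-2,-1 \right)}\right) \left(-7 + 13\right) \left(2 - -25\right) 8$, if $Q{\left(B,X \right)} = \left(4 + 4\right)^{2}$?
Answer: $62208$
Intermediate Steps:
$Q{\left(B,X \right)} = 64$ ($Q{\left(B,X \right)} = 8^{2} = 64$)
$\left(-16 + Q{\left(-2,-1 \right)}\right) \left(-7 + 13\right) \left(2 - -25\right) 8 = \left(-16 + 64\right) \left(-7 + 13\right) \left(2 - -25\right) 8 = 48 \cdot 6 \left(2 + 25\right) 8 = 288 \cdot 27 \cdot 8 = 7776 \cdot 8 = 62208$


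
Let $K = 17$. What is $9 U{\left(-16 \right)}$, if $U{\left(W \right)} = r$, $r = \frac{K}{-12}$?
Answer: $- \frac{51}{4} \approx -12.75$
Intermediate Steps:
$r = - \frac{17}{12}$ ($r = \frac{17}{-12} = 17 \left(- \frac{1}{12}\right) = - \frac{17}{12} \approx -1.4167$)
$U{\left(W \right)} = - \frac{17}{12}$
$9 U{\left(-16 \right)} = 9 \left(- \frac{17}{12}\right) = - \frac{51}{4}$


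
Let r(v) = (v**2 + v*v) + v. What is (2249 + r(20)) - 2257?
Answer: 812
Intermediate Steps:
r(v) = v + 2*v**2 (r(v) = (v**2 + v**2) + v = 2*v**2 + v = v + 2*v**2)
(2249 + r(20)) - 2257 = (2249 + 20*(1 + 2*20)) - 2257 = (2249 + 20*(1 + 40)) - 2257 = (2249 + 20*41) - 2257 = (2249 + 820) - 2257 = 3069 - 2257 = 812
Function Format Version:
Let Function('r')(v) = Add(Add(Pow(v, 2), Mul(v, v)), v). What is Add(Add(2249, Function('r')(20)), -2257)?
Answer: 812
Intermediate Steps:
Function('r')(v) = Add(v, Mul(2, Pow(v, 2))) (Function('r')(v) = Add(Add(Pow(v, 2), Pow(v, 2)), v) = Add(Mul(2, Pow(v, 2)), v) = Add(v, Mul(2, Pow(v, 2))))
Add(Add(2249, Function('r')(20)), -2257) = Add(Add(2249, Mul(20, Add(1, Mul(2, 20)))), -2257) = Add(Add(2249, Mul(20, Add(1, 40))), -2257) = Add(Add(2249, Mul(20, 41)), -2257) = Add(Add(2249, 820), -2257) = Add(3069, -2257) = 812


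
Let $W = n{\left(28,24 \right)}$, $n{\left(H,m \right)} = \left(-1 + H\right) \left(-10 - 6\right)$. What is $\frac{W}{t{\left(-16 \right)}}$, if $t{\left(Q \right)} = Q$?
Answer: $27$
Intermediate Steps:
$n{\left(H,m \right)} = 16 - 16 H$ ($n{\left(H,m \right)} = \left(-1 + H\right) \left(-16\right) = 16 - 16 H$)
$W = -432$ ($W = 16 - 448 = -432$)
$\frac{W}{t{\left(-16 \right)}} = - \frac{432}{-16} = \left(-432\right) \left(- \frac{1}{16}\right) = 27$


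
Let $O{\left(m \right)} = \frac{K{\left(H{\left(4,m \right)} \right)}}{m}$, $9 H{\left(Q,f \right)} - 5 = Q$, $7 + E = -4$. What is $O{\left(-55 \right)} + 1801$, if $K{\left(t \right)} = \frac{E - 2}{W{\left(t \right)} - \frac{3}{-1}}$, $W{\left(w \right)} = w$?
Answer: $\frac{396233}{220} \approx 1801.1$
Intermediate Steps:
$E = -11$ ($E = -7 - 4 = -11$)
$H{\left(Q,f \right)} = \frac{5}{9} + \frac{Q}{9}$
$K{\left(t \right)} = - \frac{13}{3 + t}$ ($K{\left(t \right)} = \frac{-11 - 2}{t - \frac{3}{-1}} = - \frac{13}{t - -3} = - \frac{13}{t + 3} = - \frac{13}{3 + t}$)
$O{\left(m \right)} = - \frac{13}{4 m}$ ($O{\left(m \right)} = \frac{\left(-13\right) \frac{1}{3 + \left(\frac{5}{9} + \frac{1}{9} \cdot 4\right)}}{m} = \frac{\left(-13\right) \frac{1}{3 + \left(\frac{5}{9} + \frac{4}{9}\right)}}{m} = \frac{\left(-13\right) \frac{1}{3 + 1}}{m} = \frac{\left(-13\right) \frac{1}{4}}{m} = - \frac{13}{4 m}$)
$O{\left(-55 \right)} + 1801 = - \frac{13}{4 \left(-55\right)} + 1801 = \left(- \frac{13}{4}\right) \left(- \frac{1}{55}\right) + 1801 = \frac{13}{220} + 1801 = \frac{396233}{220}$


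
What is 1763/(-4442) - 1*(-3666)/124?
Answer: 2008220/68851 ≈ 29.168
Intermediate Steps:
1763/(-4442) - 1*(-3666)/124 = 1763*(-1/4442) + 3666*(1/124) = -1763/4442 + 1833/62 = 2008220/68851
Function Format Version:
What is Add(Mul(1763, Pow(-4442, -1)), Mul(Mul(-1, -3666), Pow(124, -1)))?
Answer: Rational(2008220, 68851) ≈ 29.168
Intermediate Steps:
Add(Mul(1763, Pow(-4442, -1)), Mul(Mul(-1, -3666), Pow(124, -1))) = Add(Mul(1763, Rational(-1, 4442)), Mul(3666, Rational(1, 124))) = Add(Rational(-1763, 4442), Rational(1833, 62)) = Rational(2008220, 68851)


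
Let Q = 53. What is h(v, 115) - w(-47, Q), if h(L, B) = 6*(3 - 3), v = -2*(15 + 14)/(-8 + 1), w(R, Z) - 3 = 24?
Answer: -27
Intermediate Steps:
w(R, Z) = 27 (w(R, Z) = 3 + 24 = 27)
v = 58/7 (v = -58/(-7) = -58*(-1)/7 = -2*(-29/7) = 58/7 ≈ 8.2857)
h(L, B) = 0 (h(L, B) = 6*0 = 0)
h(v, 115) - w(-47, Q) = 0 - 1*27 = 0 - 27 = -27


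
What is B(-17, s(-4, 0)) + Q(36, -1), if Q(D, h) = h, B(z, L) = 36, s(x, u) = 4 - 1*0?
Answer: 35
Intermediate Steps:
s(x, u) = 4 (s(x, u) = 4 + 0 = 4)
B(-17, s(-4, 0)) + Q(36, -1) = 36 - 1 = 35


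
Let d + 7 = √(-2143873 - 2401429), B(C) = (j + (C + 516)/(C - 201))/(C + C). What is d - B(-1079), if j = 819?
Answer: -18286797/2762240 + I*√4545302 ≈ -6.6203 + 2132.0*I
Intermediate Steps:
B(C) = (819 + (516 + C)/(-201 + C))/(2*C) (B(C) = (819 + (C + 516)/(C - 201))/(C + C) = (819 + (516 + C)/(-201 + C))/((2*C)) = (819 + (516 + C)/(-201 + C))*(1/(2*C)) = (819 + (516 + C)/(-201 + C))/(2*C))
d = -7 + I*√4545302 (d = -7 + √(-2143873 - 2401429) = -7 + √(-4545302) = -7 + I*√4545302 ≈ -7.0 + 2132.0*I)
d - B(-1079) = (-7 + I*√4545302) - (-164103 + 820*(-1079))/(2*(-1079)*(-201 - 1079)) = (-7 + I*√4545302) - (-1)*(-164103 - 884780)/(2*1079*(-1280)) = (-7 + I*√4545302) - (-1)*(-1)*(-1048883)/(2*1079*1280) = (-7 + I*√4545302) - 1*(-1048883/2762240) = (-7 + I*√4545302) + 1048883/2762240 = -18286797/2762240 + I*√4545302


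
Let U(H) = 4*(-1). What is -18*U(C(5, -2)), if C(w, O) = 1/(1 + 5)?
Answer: 72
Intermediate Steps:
C(w, O) = ⅙ (C(w, O) = 1/6 = ⅙)
U(H) = -4
-18*U(C(5, -2)) = -18*(-4) = 72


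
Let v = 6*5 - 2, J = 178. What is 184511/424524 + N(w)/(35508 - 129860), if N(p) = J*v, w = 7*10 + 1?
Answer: 955822141/2503418028 ≈ 0.38181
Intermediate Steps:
w = 71 (w = 70 + 1 = 71)
v = 28 (v = 30 - 2 = 28)
N(p) = 4984 (N(p) = 178*28 = 4984)
184511/424524 + N(w)/(35508 - 129860) = 184511/424524 + 4984/(35508 - 129860) = 184511*(1/424524) + 4984/(-94352) = 184511/424524 + 4984*(-1/94352) = 184511/424524 - 623/11794 = 955822141/2503418028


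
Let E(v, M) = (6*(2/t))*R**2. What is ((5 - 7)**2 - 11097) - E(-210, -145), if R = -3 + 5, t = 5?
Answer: -55513/5 ≈ -11103.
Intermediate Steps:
R = 2
E(v, M) = 48/5 (E(v, M) = (6*(2/5))*2**2 = (6*(2*(1/5)))*4 = (6*(2/5))*4 = (12/5)*4 = 48/5)
((5 - 7)**2 - 11097) - E(-210, -145) = ((5 - 7)**2 - 11097) - 1*48/5 = ((-2)**2 - 11097) - 48/5 = (4 - 11097) - 48/5 = -11093 - 48/5 = -55513/5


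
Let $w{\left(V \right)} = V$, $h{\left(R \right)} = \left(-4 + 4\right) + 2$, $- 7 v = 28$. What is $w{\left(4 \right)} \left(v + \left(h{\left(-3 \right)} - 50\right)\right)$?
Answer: $-208$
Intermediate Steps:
$v = -4$ ($v = \left(- \frac{1}{7}\right) 28 = -4$)
$h{\left(R \right)} = 2$ ($h{\left(R \right)} = 0 + 2 = 2$)
$w{\left(4 \right)} \left(v + \left(h{\left(-3 \right)} - 50\right)\right) = 4 \left(-4 + \left(2 - 50\right)\right) = 4 \left(-4 - 48\right) = 4 \left(-52\right) = -208$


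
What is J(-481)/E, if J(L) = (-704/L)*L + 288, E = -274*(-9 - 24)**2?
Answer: 208/149193 ≈ 0.0013942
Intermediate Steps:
E = -298386 (E = -274*(-33)**2 = -274*1089 = -298386)
J(L) = -416 (J(L) = -704 + 288 = -416)
J(-481)/E = -416/(-298386) = -416*(-1/298386) = 208/149193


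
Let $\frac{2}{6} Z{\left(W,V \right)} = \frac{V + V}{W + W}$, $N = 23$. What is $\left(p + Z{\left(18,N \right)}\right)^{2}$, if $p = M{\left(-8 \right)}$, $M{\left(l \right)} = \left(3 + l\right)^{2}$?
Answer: $\frac{29929}{36} \approx 831.36$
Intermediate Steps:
$p = 25$ ($p = \left(3 - 8\right)^{2} = \left(-5\right)^{2} = 25$)
$Z{\left(W,V \right)} = \frac{3 V}{W}$ ($Z{\left(W,V \right)} = 3 \frac{V + V}{W + W} = 3 \frac{2 V}{2 W} = 3 \cdot 2 V \frac{1}{2 W} = 3 \frac{V}{W} = \frac{3 V}{W}$)
$\left(p + Z{\left(18,N \right)}\right)^{2} = \left(25 + 3 \cdot 23 \cdot \frac{1}{18}\right)^{2} = \left(25 + \frac{23}{6}\right)^{2} = \left(\frac{173}{6}\right)^{2} = \frac{29929}{36}$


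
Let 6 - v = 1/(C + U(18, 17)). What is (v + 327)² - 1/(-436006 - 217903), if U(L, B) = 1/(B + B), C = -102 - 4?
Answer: 941366891522649710/8488790959581 ≈ 1.1090e+5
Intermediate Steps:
C = -106
U(L, B) = 1/(2*B)
v = 21652/3603 (v = 6 - 1/(-106 + (½)/17) = 6 - 1/(-106 + (½)*(1/17)) = 6 - 1/(-106 + 1/34) = 6 - 1/(-3603/34) = 6 - 1*(-34/3603) = 6 + 34/3603 = 21652/3603 ≈ 6.0094)
(v + 327)² - 1/(-436006 - 217903) = (21652/3603 + 327)² - 1/(-436006 - 217903) = (1199833/3603)² - 1/(-653909) = 1439599227889/12981609 - 1*(-1/653909) = 1439599227889/12981609 + 1/653909 = 941366891522649710/8488790959581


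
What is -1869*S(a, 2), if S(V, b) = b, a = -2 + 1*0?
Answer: -3738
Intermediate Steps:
a = -2 (a = -2 + 0 = -2)
-1869*S(a, 2) = -1869*2 = -3738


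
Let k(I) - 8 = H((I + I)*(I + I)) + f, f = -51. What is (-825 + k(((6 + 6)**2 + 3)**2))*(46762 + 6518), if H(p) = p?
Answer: 99516099271680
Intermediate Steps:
k(I) = -43 + 4*I**2 (k(I) = 8 + ((I + I)*(I + I) - 51) = 8 + ((2*I)*(2*I) - 51) = 8 + (4*I**2 - 51) = 8 + (-51 + 4*I**2) = -43 + 4*I**2)
(-825 + k(((6 + 6)**2 + 3)**2))*(46762 + 6518) = (-825 + (-43 + 4*(((6 + 6)**2 + 3)**2)**2))*(46762 + 6518) = (-825 + (-43 + 4*((12**2 + 3)**2)**2))*53280 = (-825 + (-43 + 4*((144 + 3)**2)**2))*53280 = (-825 + (-43 + 4*(147**2)**2))*53280 = (-825 + (-43 + 4*21609**2))*53280 = (-825 + (-43 + 4*466948881))*53280 = (-825 + (-43 + 1867795524))*53280 = (-825 + 1867795481)*53280 = 1867794656*53280 = 99516099271680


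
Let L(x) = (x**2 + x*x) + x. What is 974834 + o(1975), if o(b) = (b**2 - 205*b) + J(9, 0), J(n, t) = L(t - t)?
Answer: 4470584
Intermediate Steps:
L(x) = x + 2*x**2 (L(x) = (x**2 + x**2) + x = 2*x**2 + x = x + 2*x**2)
J(n, t) = 0 (J(n, t) = (t - t)*(1 + 2*(t - t)) = 0*(1 + 2*0) = 0*(1 + 0) = 0*1 = 0)
o(b) = b**2 - 205*b (o(b) = (b**2 - 205*b) + 0 = b**2 - 205*b)
974834 + o(1975) = 974834 + 1975*(-205 + 1975) = 974834 + 1975*1770 = 974834 + 3495750 = 4470584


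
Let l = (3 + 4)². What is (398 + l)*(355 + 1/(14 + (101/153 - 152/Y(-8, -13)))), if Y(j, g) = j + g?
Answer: 3722118042/23453 ≈ 1.5871e+5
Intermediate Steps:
Y(j, g) = g + j
l = 49 (l = 7² = 49)
(398 + l)*(355 + 1/(14 + (101/153 - 152/Y(-8, -13)))) = (398 + 49)*(355 + 1/(14 + (101/153 - 152/(-13 - 8)))) = 447*(355 + 1/(14 + (101*(1/153) - 152/(-21)))) = 447*(355 + 1/(14 + (101/153 - 152*(-1/21)))) = 447*(355 + 1/(14 + (101/153 + 152/21))) = 447*(355 + 1/(14 + 8459/1071)) = 447*(355 + 1/(23453/1071)) = 447*(355 + 1071/23453) = 447*(8326886/23453) = 3722118042/23453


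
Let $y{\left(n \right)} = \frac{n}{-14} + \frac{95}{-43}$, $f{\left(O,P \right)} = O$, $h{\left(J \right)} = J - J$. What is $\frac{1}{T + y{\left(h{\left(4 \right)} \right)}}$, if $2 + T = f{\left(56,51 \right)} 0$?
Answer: $- \frac{43}{181} \approx -0.23757$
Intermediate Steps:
$h{\left(J \right)} = 0$
$y{\left(n \right)} = - \frac{95}{43} - \frac{n}{14}$ ($y{\left(n \right)} = n \left(- \frac{1}{14}\right) + 95 \left(- \frac{1}{43}\right) = - \frac{n}{14} - \frac{95}{43} = - \frac{95}{43} - \frac{n}{14}$)
$T = -2$ ($T = -2 + 56 \cdot 0 = -2 + 0 = -2$)
$\frac{1}{T + y{\left(h{\left(4 \right)} \right)}} = \frac{1}{-2 - \frac{95}{43}} = \frac{1}{- \frac{181}{43}} = - \frac{43}{181}$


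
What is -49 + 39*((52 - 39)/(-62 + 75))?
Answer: -10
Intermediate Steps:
-49 + 39*((52 - 39)/(-62 + 75)) = -49 + 39*(13/13) = -49 + 39*(13*(1/13)) = -49 + 39*1 = -49 + 39 = -10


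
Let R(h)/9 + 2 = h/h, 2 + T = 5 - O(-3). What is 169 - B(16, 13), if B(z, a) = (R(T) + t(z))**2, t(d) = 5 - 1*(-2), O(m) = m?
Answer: 165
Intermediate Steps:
t(d) = 7 (t(d) = 5 + 2 = 7)
T = 6 (T = -2 + (5 - 1*(-3)) = -2 + (5 + 3) = -2 + 8 = 6)
R(h) = -9 (R(h) = -18 + 9*(h/h) = -18 + 9*1 = -18 + 9 = -9)
B(z, a) = 4 (B(z, a) = (-9 + 7)**2 = (-2)**2 = 4)
169 - B(16, 13) = 169 - 1*4 = 169 - 4 = 165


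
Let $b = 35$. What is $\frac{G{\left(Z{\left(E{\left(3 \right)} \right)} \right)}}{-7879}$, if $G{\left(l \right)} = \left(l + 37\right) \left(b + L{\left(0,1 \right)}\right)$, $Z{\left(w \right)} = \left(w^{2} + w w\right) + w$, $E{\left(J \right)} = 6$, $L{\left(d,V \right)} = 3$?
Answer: $- \frac{4370}{7879} \approx -0.55464$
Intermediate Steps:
$Z{\left(w \right)} = w + 2 w^{2}$ ($Z{\left(w \right)} = \left(w^{2} + w^{2}\right) + w = 2 w^{2} + w = w + 2 w^{2}$)
$G{\left(l \right)} = 1406 + 38 l$ ($G{\left(l \right)} = \left(l + 37\right) \left(35 + 3\right) = \left(37 + l\right) 38 = 1406 + 38 l$)
$\frac{G{\left(Z{\left(E{\left(3 \right)} \right)} \right)}}{-7879} = \frac{1406 + 38 \cdot 6 \left(1 + 2 \cdot 6\right)}{-7879} = \left(1406 + 38 \cdot 6 \left(1 + 12\right)\right) \left(- \frac{1}{7879}\right) = \left(1406 + 38 \cdot 6 \cdot 13\right) \left(- \frac{1}{7879}\right) = \left(1406 + 38 \cdot 78\right) \left(- \frac{1}{7879}\right) = \left(1406 + 2964\right) \left(- \frac{1}{7879}\right) = 4370 \left(- \frac{1}{7879}\right) = - \frac{4370}{7879}$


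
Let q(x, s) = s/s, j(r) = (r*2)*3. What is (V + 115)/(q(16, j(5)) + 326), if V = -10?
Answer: 35/109 ≈ 0.32110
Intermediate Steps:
j(r) = 6*r (j(r) = (2*r)*3 = 6*r)
q(x, s) = 1
(V + 115)/(q(16, j(5)) + 326) = (-10 + 115)/(1 + 326) = 105/327 = 105*(1/327) = 35/109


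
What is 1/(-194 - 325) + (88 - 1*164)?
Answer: -39445/519 ≈ -76.002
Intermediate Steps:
1/(-194 - 325) + (88 - 1*164) = 1/(-519) + (88 - 164) = -1/519 - 76 = -39445/519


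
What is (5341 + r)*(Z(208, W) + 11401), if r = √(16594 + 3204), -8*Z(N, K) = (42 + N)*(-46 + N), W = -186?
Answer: 67707857/2 + 12677*√19798/2 ≈ 3.4746e+7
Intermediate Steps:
Z(N, K) = -(-46 + N)*(42 + N)/8 (Z(N, K) = -(42 + N)*(-46 + N)/8 = -(-46 + N)*(42 + N)/8)
r = √19798 ≈ 140.71
(5341 + r)*(Z(208, W) + 11401) = (5341 + √19798)*((483/2 + (½)*208 - ⅛*208²) + 11401) = (5341 + √19798)*((483/2 + 104 - ⅛*43264) + 11401) = (5341 + √19798)*((483/2 + 104 - 5408) + 11401) = (5341 + √19798)*(-10125/2 + 11401) = (5341 + √19798)*(12677/2) = 67707857/2 + 12677*√19798/2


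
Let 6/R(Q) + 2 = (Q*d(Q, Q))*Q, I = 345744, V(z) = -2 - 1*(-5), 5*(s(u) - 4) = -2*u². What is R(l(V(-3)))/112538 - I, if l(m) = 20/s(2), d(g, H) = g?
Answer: -302928653116575/876164599 ≈ -3.4574e+5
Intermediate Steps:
s(u) = 4 - 2*u²/5 (s(u) = 4 + (-2*u²)/5 = 4 - 2*u²/5)
V(z) = 3 (V(z) = -2 + 5 = 3)
l(m) = 25/3 (l(m) = 20/(4 - ⅖*2²) = 20/(4 - ⅖*4) = 20/(4 - 8/5) = 20/(12/5) = 20*(5/12) = 25/3)
R(Q) = 6/(-2 + Q³) (R(Q) = 6/(-2 + (Q*Q)*Q) = 6/(-2 + Q²*Q) = 6/(-2 + Q³))
R(l(V(-3)))/112538 - I = (6/(-2 + (25/3)³))/112538 - 1*345744 = (6/(-2 + 15625/27))*(1/112538) - 345744 = (6/(15571/27))*(1/112538) - 345744 = (6*(27/15571))*(1/112538) - 345744 = (162/15571)*(1/112538) - 345744 = 81/876164599 - 345744 = -302928653116575/876164599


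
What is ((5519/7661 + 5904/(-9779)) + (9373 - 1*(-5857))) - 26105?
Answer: -814712754368/74916919 ≈ -10875.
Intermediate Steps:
((5519/7661 + 5904/(-9779)) + (9373 - 1*(-5857))) - 26105 = ((5519*(1/7661) + 5904*(-1/9779)) + (9373 + 5857)) - 26105 = ((5519/7661 - 5904/9779) + 15230) - 26105 = (8739757/74916919 + 15230) - 26105 = 1140993416127/74916919 - 26105 = -814712754368/74916919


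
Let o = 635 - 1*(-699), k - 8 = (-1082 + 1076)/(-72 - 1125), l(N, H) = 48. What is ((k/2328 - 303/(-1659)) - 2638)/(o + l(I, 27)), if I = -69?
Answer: -96782563961/50706193608 ≈ -1.9087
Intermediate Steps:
k = 3194/399 (k = 8 + (-1082 + 1076)/(-72 - 1125) = 8 - 6/(-1197) = 8 - 6*(-1/1197) = 8 + 2/399 = 3194/399 ≈ 8.0050)
o = 1334 (o = 635 + 699 = 1334)
((k/2328 - 303/(-1659)) - 2638)/(o + l(I, 27)) = (((3194/399)/2328 - 303/(-1659)) - 2638)/(1334 + 48) = (((3194/399)*(1/2328) - 303*(-1/1659)) - 2638)/1382 = ((1597/464436 + 101/553) - 2638)*(1/1382) = (6827311/36690444 - 2638)*(1/1382) = -96782563961/36690444*1/1382 = -96782563961/50706193608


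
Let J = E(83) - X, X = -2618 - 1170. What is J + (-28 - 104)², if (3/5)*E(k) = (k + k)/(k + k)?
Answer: 63641/3 ≈ 21214.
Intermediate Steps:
E(k) = 5/3 (E(k) = 5*((k + k)/(k + k))/3 = 5*((2*k)/((2*k)))/3 = 5*((2*k)*(1/(2*k)))/3 = (5/3)*1 = 5/3)
X = -3788
J = 11369/3 (J = 5/3 - 1*(-3788) = 5/3 + 3788 = 11369/3 ≈ 3789.7)
J + (-28 - 104)² = 11369/3 + (-28 - 104)² = 11369/3 + (-132)² = 11369/3 + 17424 = 63641/3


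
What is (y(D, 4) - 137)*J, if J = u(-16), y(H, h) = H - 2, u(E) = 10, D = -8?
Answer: -1470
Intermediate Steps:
y(H, h) = -2 + H
J = 10
(y(D, 4) - 137)*J = ((-2 - 8) - 137)*10 = (-10 - 137)*10 = -147*10 = -1470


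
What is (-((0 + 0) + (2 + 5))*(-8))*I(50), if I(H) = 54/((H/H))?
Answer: 3024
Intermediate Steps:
I(H) = 54 (I(H) = 54/1 = 54*1 = 54)
(-((0 + 0) + (2 + 5))*(-8))*I(50) = (-((0 + 0) + (2 + 5))*(-8))*54 = (-(0 + 7)*(-8))*54 = (-1*7*(-8))*54 = -7*(-8)*54 = 56*54 = 3024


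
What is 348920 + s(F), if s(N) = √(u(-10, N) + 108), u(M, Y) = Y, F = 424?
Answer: 348920 + 2*√133 ≈ 3.4894e+5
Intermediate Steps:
s(N) = √(108 + N) (s(N) = √(N + 108) = √(108 + N))
348920 + s(F) = 348920 + √(108 + 424) = 348920 + √532 = 348920 + 2*√133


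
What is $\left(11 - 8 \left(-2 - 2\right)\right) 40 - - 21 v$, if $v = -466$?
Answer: $-8066$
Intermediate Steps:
$\left(11 - 8 \left(-2 - 2\right)\right) 40 - - 21 v = \left(11 - 8 \left(-2 - 2\right)\right) 40 - \left(-21\right) \left(-466\right) = \left(11 - -32\right) 40 - 9786 = \left(11 + 32\right) 40 - 9786 = 43 \cdot 40 - 9786 = 1720 - 9786 = -8066$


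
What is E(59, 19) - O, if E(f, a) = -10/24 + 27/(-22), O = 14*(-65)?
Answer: 119903/132 ≈ 908.36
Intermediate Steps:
O = -910
E(f, a) = -217/132 (E(f, a) = -10*1/24 + 27*(-1/22) = -5/12 - 27/22 = -217/132)
E(59, 19) - O = -217/132 - 1*(-910) = -217/132 + 910 = 119903/132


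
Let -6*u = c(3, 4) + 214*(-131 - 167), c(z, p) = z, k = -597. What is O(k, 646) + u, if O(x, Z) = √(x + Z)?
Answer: 63811/6 ≈ 10635.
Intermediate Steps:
O(x, Z) = √(Z + x)
u = 63769/6 (u = -(3 + 214*(-131 - 167))/6 = -(3 + 214*(-298))/6 = -(3 - 63772)/6 = -⅙*(-63769) = 63769/6 ≈ 10628.)
O(k, 646) + u = √(646 - 597) + 63769/6 = √49 + 63769/6 = 7 + 63769/6 = 63811/6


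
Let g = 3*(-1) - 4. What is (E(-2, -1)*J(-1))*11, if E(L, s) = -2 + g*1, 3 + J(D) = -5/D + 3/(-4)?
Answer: -495/4 ≈ -123.75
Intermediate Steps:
J(D) = -15/4 - 5/D (J(D) = -3 + (-5/D + 3/(-4)) = -3 + (-5/D + 3*(-¼)) = -3 + (-5/D - ¾) = -3 + (-¾ - 5/D) = -15/4 - 5/D)
g = -7 (g = -3 - 4 = -7)
E(L, s) = -9 (E(L, s) = -2 - 7*1 = -2 - 7 = -9)
(E(-2, -1)*J(-1))*11 = -9*(-15/4 - 5/(-1))*11 = -9*(-15/4 - 5*(-1))*11 = -9*(-15/4 + 5)*11 = -9*5/4*11 = -45/4*11 = -495/4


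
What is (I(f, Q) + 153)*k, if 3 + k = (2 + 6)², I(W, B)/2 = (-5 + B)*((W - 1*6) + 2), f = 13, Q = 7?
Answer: 11529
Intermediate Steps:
I(W, B) = 2*(-5 + B)*(-4 + W) (I(W, B) = 2*((-5 + B)*((W - 1*6) + 2)) = 2*((-5 + B)*((W - 6) + 2)) = 2*((-5 + B)*((-6 + W) + 2)) = 2*((-5 + B)*(-4 + W)) = 2*(-5 + B)*(-4 + W))
k = 61 (k = -3 + (2 + 6)² = -3 + 8² = -3 + 64 = 61)
(I(f, Q) + 153)*k = ((40 - 10*13 - 8*7 + 2*7*13) + 153)*61 = ((40 - 130 - 56 + 182) + 153)*61 = (36 + 153)*61 = 189*61 = 11529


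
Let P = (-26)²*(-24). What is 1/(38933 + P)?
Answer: 1/22709 ≈ 4.4035e-5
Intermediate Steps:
P = -16224 (P = 676*(-24) = -16224)
1/(38933 + P) = 1/(38933 - 16224) = 1/22709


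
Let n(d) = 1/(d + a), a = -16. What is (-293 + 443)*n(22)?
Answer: 25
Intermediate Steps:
n(d) = 1/(-16 + d) (n(d) = 1/(d - 16) = 1/(-16 + d))
(-293 + 443)*n(22) = (-293 + 443)/(-16 + 22) = 150/6 = 150*(1/6) = 25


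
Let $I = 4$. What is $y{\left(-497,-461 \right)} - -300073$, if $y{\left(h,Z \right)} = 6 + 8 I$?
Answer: $300111$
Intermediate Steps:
$y{\left(h,Z \right)} = 38$ ($y{\left(h,Z \right)} = 6 + 8 \cdot 4 = 6 + 32 = 38$)
$y{\left(-497,-461 \right)} - -300073 = 38 - -300073 = 38 + 300073 = 300111$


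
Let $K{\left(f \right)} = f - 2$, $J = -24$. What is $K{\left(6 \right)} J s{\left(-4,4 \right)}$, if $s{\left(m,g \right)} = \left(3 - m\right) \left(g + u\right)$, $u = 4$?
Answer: $-5376$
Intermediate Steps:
$K{\left(f \right)} = -2 + f$ ($K{\left(f \right)} = f - 2 = -2 + f$)
$s{\left(m,g \right)} = \left(3 - m\right) \left(4 + g\right)$ ($s{\left(m,g \right)} = \left(3 - m\right) \left(g + 4\right) = \left(3 - m\right) \left(4 + g\right)$)
$K{\left(6 \right)} J s{\left(-4,4 \right)} = \left(-2 + 6\right) \left(-24\right) \left(12 - -16 + 3 \cdot 4 - 4 \left(-4\right)\right) = 4 \left(-24\right) \left(12 + 16 + 12 + 16\right) = \left(-96\right) 56 = -5376$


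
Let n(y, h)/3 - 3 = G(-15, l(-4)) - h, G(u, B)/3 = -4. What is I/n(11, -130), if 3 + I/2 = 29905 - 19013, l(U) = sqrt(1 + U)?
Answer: 21778/363 ≈ 59.995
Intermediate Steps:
G(u, B) = -12 (G(u, B) = 3*(-4) = -12)
I = 21778 (I = -6 + 2*(29905 - 19013) = -6 + 2*10892 = -6 + 21784 = 21778)
n(y, h) = -27 - 3*h (n(y, h) = 9 + 3*(-12 - h) = 9 + (-36 - 3*h) = -27 - 3*h)
I/n(11, -130) = 21778/(-27 - 3*(-130)) = 21778/(-27 + 390) = 21778/363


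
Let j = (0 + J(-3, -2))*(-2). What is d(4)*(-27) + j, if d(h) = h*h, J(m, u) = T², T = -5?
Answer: -482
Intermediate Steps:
J(m, u) = 25 (J(m, u) = (-5)² = 25)
j = -50 (j = (0 + 25)*(-2) = 25*(-2) = -50)
d(h) = h²
d(4)*(-27) + j = 4²*(-27) - 50 = 16*(-27) - 50 = -432 - 50 = -482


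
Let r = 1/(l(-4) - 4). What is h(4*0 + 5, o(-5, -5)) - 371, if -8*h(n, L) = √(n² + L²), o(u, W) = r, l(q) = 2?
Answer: -371 - √101/16 ≈ -371.63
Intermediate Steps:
r = -½ (r = 1/(2 - 4) = 1/(-2) = -½ ≈ -0.50000)
o(u, W) = -½
h(n, L) = -√(L² + n²)/8 (h(n, L) = -√(n² + L²)/8 = -√(L² + n²)/8)
h(4*0 + 5, o(-5, -5)) - 371 = -√((-½)² + (4*0 + 5)²)/8 - 371 = -√(¼ + (0 + 5)²)/8 - 371 = -√(¼ + 5²)/8 - 371 = -√(¼ + 25)/8 - 371 = -√101/16 - 371 = -371 - √101/16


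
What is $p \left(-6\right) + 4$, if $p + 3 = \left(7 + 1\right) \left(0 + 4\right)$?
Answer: $-170$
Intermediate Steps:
$p = 29$ ($p = -3 + \left(7 + 1\right) \left(0 + 4\right) = -3 + 8 \cdot 4 = -3 + 32 = 29$)
$p \left(-6\right) + 4 = 29 \left(-6\right) + 4 = -174 + 4 = -170$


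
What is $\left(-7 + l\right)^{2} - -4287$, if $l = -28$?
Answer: $5512$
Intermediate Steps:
$\left(-7 + l\right)^{2} - -4287 = \left(-7 - 28\right)^{2} - -4287 = \left(-35\right)^{2} + 4287 = 1225 + 4287 = 5512$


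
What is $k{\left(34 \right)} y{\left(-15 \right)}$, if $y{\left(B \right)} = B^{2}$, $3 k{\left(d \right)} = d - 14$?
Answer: $1500$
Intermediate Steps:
$k{\left(d \right)} = - \frac{14}{3} + \frac{d}{3}$ ($k{\left(d \right)} = \frac{d - 14}{3} = \frac{-14 + d}{3} = - \frac{14}{3} + \frac{d}{3}$)
$k{\left(34 \right)} y{\left(-15 \right)} = \left(- \frac{14}{3} + \frac{1}{3} \cdot 34\right) \left(-15\right)^{2} = \left(- \frac{14}{3} + \frac{34}{3}\right) 225 = \frac{20}{3} \cdot 225 = 1500$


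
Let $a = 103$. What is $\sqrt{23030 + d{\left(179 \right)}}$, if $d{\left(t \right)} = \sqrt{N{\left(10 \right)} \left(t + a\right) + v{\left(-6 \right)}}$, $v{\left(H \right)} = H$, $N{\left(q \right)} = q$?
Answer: $\sqrt{23030 + \sqrt{2814}} \approx 151.93$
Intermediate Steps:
$d{\left(t \right)} = \sqrt{1024 + 10 t}$ ($d{\left(t \right)} = \sqrt{10 \left(t + 103\right) - 6} = \sqrt{10 \left(103 + t\right) - 6} = \sqrt{\left(1030 + 10 t\right) - 6} = \sqrt{1024 + 10 t}$)
$\sqrt{23030 + d{\left(179 \right)}} = \sqrt{23030 + \sqrt{1024 + 10 \cdot 179}} = \sqrt{23030 + \sqrt{1024 + 1790}} = \sqrt{23030 + \sqrt{2814}}$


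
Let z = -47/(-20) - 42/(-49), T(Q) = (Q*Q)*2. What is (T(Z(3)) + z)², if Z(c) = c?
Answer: 8814961/19600 ≈ 449.74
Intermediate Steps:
T(Q) = 2*Q² (T(Q) = Q²*2 = 2*Q²)
z = 449/140 (z = -47*(-1/20) - 42*(-1/49) = 47/20 + 6/7 = 449/140 ≈ 3.2071)
(T(Z(3)) + z)² = (2*3² + 449/140)² = (2*9 + 449/140)² = (18 + 449/140)² = (2969/140)² = 8814961/19600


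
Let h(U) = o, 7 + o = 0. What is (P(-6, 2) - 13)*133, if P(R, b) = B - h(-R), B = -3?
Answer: -1197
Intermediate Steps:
o = -7 (o = -7 + 0 = -7)
h(U) = -7
P(R, b) = 4 (P(R, b) = -3 - 1*(-7) = -3 + 7 = 4)
(P(-6, 2) - 13)*133 = (4 - 13)*133 = -9*133 = -1197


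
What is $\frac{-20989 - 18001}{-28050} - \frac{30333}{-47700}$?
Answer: $\frac{2007899}{991100} \approx 2.0259$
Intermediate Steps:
$\frac{-20989 - 18001}{-28050} - \frac{30333}{-47700} = \left(-20989 - 18001\right) \left(- \frac{1}{28050}\right) - - \frac{10111}{15900} = \left(-38990\right) \left(- \frac{1}{28050}\right) + \frac{10111}{15900} = \frac{3899}{2805} + \frac{10111}{15900} = \frac{2007899}{991100}$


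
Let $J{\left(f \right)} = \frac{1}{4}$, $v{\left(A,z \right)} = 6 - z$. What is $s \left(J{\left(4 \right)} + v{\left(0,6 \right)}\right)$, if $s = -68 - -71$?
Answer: $\frac{3}{4} \approx 0.75$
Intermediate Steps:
$s = 3$ ($s = -68 + 71 = 3$)
$J{\left(f \right)} = \frac{1}{4}$
$s \left(J{\left(4 \right)} + v{\left(0,6 \right)}\right) = 3 \left(\frac{1}{4} + \left(6 - 6\right)\right) = 3 \left(\frac{1}{4} + 0\right) = 3 \cdot \frac{1}{4} = \frac{3}{4}$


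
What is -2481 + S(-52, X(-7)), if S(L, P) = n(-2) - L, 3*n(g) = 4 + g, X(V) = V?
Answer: -7285/3 ≈ -2428.3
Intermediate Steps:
n(g) = 4/3 + g/3 (n(g) = (4 + g)/3 = 4/3 + g/3)
S(L, P) = ⅔ - L (S(L, P) = (4/3 + (⅓)*(-2)) - L = (4/3 - ⅔) - L = ⅔ - L)
-2481 + S(-52, X(-7)) = -2481 + (⅔ - 1*(-52)) = -2481 + (⅔ + 52) = -2481 + 158/3 = -7285/3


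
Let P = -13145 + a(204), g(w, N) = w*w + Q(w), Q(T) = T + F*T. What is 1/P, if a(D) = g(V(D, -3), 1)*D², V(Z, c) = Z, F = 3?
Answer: 1/1765836967 ≈ 5.6630e-10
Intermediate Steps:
Q(T) = 4*T (Q(T) = T + 3*T = 4*T)
g(w, N) = w² + 4*w (g(w, N) = w*w + 4*w = w² + 4*w)
a(D) = D³*(4 + D) (a(D) = (D*(4 + D))*D² = D³*(4 + D))
P = 1765836967 (P = -13145 + 204³*(4 + 204) = -13145 + 8489664*208 = -13145 + 1765850112 = 1765836967)
1/P = 1/1765836967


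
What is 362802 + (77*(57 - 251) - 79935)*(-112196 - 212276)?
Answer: 30783994858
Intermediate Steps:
362802 + (77*(57 - 251) - 79935)*(-112196 - 212276) = 362802 + (77*(-194) - 79935)*(-324472) = 362802 + (-14938 - 79935)*(-324472) = 362802 - 94873*(-324472) = 362802 + 30783632056 = 30783994858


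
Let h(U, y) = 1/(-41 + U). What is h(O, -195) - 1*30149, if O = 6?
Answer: -1055216/35 ≈ -30149.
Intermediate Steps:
h(O, -195) - 1*30149 = 1/(-41 + 6) - 1*30149 = 1/(-35) - 30149 = -1/35 - 30149 = -1055216/35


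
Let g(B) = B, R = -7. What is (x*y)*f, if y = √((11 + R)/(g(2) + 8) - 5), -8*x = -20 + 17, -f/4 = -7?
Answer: 21*I*√115/10 ≈ 22.52*I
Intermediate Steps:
f = 28 (f = -4*(-7) = 28)
x = 3/8 (x = -(-20 + 17)/8 = -⅛*(-3) = 3/8 ≈ 0.37500)
y = I*√115/5 (y = √((11 - 7)/(2 + 8) - 5) = √(4/10 - 5) = √(4*(⅒) - 5) = √(⅖ - 5) = √(-23/5) = I*√115/5 ≈ 2.1448*I)
(x*y)*f = (3*(I*√115/5)/8)*28 = (3*I*√115/40)*28 = 21*I*√115/10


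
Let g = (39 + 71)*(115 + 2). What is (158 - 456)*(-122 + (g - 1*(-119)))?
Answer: -3834366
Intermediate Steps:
g = 12870 (g = 110*117 = 12870)
(158 - 456)*(-122 + (g - 1*(-119))) = (158 - 456)*(-122 + (12870 - 1*(-119))) = -298*(-122 + (12870 + 119)) = -298*(-122 + 12989) = -298*12867 = -3834366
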